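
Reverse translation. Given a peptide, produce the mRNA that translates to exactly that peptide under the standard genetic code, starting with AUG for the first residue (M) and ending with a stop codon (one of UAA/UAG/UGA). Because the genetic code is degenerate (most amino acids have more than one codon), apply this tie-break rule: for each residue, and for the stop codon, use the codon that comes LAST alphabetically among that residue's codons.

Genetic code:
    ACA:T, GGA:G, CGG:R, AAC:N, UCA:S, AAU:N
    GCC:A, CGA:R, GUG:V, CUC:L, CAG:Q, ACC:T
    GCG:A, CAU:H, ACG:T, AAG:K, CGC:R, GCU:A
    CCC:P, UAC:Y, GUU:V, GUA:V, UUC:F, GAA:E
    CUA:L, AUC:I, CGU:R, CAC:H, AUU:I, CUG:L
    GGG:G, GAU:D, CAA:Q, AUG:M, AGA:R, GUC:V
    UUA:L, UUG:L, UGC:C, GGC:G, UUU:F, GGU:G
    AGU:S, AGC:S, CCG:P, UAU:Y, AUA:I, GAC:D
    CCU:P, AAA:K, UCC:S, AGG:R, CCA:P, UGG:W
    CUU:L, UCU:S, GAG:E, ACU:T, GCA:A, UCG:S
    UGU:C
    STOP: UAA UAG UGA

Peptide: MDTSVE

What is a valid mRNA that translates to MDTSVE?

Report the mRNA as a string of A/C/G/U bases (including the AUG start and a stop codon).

residue 1: M -> AUG (start codon)
residue 2: D codons sorted = GAC,GAU -> pick last = GAU
residue 3: T codons sorted = ACA,ACC,ACG,ACU -> pick last = ACU
residue 4: S codons sorted = AGC,AGU,UCA,UCC,UCG,UCU -> pick last = UCU
residue 5: V codons sorted = GUA,GUC,GUG,GUU -> pick last = GUU
residue 6: E codons sorted = GAA,GAG -> pick last = GAG
terminator: stop codons sorted = UAA,UAG,UGA -> pick last = UGA

Answer: mRNA: AUGGAUACUUCUGUUGAGUGA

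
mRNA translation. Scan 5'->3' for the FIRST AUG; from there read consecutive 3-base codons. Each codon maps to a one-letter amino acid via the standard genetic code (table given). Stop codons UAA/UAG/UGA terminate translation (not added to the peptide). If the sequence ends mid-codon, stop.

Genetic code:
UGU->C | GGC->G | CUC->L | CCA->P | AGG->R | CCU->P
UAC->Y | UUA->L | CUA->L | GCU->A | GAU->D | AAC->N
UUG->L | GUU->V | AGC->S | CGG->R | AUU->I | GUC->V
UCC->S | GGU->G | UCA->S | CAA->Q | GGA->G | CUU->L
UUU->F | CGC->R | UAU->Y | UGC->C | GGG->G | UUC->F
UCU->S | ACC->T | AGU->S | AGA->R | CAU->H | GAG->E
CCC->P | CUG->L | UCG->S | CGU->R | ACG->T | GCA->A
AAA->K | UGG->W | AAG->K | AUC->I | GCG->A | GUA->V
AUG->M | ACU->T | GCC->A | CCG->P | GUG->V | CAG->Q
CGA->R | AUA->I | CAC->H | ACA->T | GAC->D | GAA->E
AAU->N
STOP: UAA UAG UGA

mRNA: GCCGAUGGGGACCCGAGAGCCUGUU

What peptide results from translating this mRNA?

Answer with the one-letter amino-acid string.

Answer: MGTREPV

Derivation:
start AUG at pos 4
pos 4: AUG -> M; peptide=M
pos 7: GGG -> G; peptide=MG
pos 10: ACC -> T; peptide=MGT
pos 13: CGA -> R; peptide=MGTR
pos 16: GAG -> E; peptide=MGTRE
pos 19: CCU -> P; peptide=MGTREP
pos 22: GUU -> V; peptide=MGTREPV
pos 25: only 0 nt remain (<3), stop (end of mRNA)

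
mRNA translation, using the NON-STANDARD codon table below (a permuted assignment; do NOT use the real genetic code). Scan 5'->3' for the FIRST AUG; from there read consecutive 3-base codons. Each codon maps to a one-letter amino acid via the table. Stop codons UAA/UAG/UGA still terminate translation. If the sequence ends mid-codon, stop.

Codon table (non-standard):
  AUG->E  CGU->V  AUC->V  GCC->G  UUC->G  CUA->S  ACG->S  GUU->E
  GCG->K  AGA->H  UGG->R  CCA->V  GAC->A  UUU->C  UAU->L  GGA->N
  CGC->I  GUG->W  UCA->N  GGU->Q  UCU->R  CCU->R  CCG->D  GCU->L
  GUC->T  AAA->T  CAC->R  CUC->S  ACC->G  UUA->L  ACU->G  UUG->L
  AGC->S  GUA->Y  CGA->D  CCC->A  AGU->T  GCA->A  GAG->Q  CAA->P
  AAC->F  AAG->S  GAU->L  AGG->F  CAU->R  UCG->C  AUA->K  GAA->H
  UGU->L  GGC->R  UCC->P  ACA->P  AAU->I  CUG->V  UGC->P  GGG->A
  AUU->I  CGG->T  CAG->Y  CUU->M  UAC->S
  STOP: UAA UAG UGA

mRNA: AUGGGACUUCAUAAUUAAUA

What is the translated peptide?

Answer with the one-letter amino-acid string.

Answer: ENMRI

Derivation:
start AUG at pos 0
pos 0: AUG -> E; peptide=E
pos 3: GGA -> N; peptide=EN
pos 6: CUU -> M; peptide=ENM
pos 9: CAU -> R; peptide=ENMR
pos 12: AAU -> I; peptide=ENMRI
pos 15: UAA -> STOP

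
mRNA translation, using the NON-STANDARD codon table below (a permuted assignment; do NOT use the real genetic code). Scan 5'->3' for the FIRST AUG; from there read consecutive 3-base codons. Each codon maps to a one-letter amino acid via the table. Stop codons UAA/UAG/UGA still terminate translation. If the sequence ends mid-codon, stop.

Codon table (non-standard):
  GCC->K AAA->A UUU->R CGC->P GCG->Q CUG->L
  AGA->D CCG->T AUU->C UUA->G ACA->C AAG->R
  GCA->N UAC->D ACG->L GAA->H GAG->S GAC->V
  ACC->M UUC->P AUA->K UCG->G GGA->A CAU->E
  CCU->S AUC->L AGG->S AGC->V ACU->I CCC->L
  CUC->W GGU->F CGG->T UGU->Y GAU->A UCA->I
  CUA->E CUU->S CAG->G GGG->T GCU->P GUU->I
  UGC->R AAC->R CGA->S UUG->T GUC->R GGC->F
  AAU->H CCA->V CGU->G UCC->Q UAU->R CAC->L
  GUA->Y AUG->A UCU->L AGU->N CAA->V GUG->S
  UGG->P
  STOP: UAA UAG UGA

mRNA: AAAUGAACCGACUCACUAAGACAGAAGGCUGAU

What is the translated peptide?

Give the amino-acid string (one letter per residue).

start AUG at pos 2
pos 2: AUG -> A; peptide=A
pos 5: AAC -> R; peptide=AR
pos 8: CGA -> S; peptide=ARS
pos 11: CUC -> W; peptide=ARSW
pos 14: ACU -> I; peptide=ARSWI
pos 17: AAG -> R; peptide=ARSWIR
pos 20: ACA -> C; peptide=ARSWIRC
pos 23: GAA -> H; peptide=ARSWIRCH
pos 26: GGC -> F; peptide=ARSWIRCHF
pos 29: UGA -> STOP

Answer: ARSWIRCHF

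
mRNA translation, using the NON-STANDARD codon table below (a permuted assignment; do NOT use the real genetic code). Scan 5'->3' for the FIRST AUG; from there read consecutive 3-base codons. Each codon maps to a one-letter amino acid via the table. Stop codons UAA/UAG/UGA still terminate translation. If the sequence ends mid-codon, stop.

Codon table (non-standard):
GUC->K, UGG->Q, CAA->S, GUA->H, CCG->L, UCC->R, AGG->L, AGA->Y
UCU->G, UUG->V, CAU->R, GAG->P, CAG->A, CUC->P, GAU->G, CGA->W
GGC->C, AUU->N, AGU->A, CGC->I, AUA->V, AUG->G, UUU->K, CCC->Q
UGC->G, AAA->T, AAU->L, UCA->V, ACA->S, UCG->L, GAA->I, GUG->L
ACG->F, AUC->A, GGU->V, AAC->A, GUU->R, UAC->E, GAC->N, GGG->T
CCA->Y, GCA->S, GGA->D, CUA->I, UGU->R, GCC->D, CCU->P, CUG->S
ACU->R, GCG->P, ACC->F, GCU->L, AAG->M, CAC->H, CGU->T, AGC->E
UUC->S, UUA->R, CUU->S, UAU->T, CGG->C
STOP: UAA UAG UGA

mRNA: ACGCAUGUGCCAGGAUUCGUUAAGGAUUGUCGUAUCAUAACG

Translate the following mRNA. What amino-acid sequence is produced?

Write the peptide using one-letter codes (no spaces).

start AUG at pos 4
pos 4: AUG -> G; peptide=G
pos 7: UGC -> G; peptide=GG
pos 10: CAG -> A; peptide=GGA
pos 13: GAU -> G; peptide=GGAG
pos 16: UCG -> L; peptide=GGAGL
pos 19: UUA -> R; peptide=GGAGLR
pos 22: AGG -> L; peptide=GGAGLRL
pos 25: AUU -> N; peptide=GGAGLRLN
pos 28: GUC -> K; peptide=GGAGLRLNK
pos 31: GUA -> H; peptide=GGAGLRLNKH
pos 34: UCA -> V; peptide=GGAGLRLNKHV
pos 37: UAA -> STOP

Answer: GGAGLRLNKHV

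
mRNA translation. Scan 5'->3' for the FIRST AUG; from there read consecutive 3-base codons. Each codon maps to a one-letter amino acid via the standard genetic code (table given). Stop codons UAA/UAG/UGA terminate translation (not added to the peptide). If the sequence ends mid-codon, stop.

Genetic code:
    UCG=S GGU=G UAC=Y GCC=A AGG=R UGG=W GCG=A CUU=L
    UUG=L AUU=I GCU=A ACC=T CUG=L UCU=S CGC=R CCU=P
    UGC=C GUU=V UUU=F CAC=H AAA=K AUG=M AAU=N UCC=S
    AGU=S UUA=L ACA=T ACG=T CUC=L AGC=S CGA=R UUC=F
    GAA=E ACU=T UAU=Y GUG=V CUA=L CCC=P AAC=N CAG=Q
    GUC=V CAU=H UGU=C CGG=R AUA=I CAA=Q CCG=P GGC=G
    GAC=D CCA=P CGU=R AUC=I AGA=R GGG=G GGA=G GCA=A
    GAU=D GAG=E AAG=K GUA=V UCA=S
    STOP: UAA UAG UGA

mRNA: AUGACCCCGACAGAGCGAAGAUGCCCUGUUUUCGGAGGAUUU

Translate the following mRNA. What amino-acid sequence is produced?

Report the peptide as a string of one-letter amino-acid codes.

start AUG at pos 0
pos 0: AUG -> M; peptide=M
pos 3: ACC -> T; peptide=MT
pos 6: CCG -> P; peptide=MTP
pos 9: ACA -> T; peptide=MTPT
pos 12: GAG -> E; peptide=MTPTE
pos 15: CGA -> R; peptide=MTPTER
pos 18: AGA -> R; peptide=MTPTERR
pos 21: UGC -> C; peptide=MTPTERRC
pos 24: CCU -> P; peptide=MTPTERRCP
pos 27: GUU -> V; peptide=MTPTERRCPV
pos 30: UUC -> F; peptide=MTPTERRCPVF
pos 33: GGA -> G; peptide=MTPTERRCPVFG
pos 36: GGA -> G; peptide=MTPTERRCPVFGG
pos 39: UUU -> F; peptide=MTPTERRCPVFGGF
pos 42: only 0 nt remain (<3), stop (end of mRNA)

Answer: MTPTERRCPVFGGF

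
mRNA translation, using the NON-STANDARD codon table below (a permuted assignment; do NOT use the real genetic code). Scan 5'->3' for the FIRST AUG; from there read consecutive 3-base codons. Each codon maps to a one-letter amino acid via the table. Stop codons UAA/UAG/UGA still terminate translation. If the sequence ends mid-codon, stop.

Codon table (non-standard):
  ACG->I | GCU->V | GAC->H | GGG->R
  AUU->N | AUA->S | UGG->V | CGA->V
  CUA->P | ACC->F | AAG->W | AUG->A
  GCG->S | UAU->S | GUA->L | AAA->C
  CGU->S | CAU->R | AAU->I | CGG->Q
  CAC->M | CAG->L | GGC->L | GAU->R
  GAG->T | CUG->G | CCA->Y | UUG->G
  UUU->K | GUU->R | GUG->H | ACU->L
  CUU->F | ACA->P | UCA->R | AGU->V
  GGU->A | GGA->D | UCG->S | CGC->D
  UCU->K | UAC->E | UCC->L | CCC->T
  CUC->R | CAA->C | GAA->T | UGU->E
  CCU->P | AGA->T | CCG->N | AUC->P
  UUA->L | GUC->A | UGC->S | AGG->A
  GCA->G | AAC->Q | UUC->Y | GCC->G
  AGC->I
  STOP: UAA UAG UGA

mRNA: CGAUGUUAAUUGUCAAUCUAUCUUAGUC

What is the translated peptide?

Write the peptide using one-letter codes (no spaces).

Answer: ALNAIPK

Derivation:
start AUG at pos 2
pos 2: AUG -> A; peptide=A
pos 5: UUA -> L; peptide=AL
pos 8: AUU -> N; peptide=ALN
pos 11: GUC -> A; peptide=ALNA
pos 14: AAU -> I; peptide=ALNAI
pos 17: CUA -> P; peptide=ALNAIP
pos 20: UCU -> K; peptide=ALNAIPK
pos 23: UAG -> STOP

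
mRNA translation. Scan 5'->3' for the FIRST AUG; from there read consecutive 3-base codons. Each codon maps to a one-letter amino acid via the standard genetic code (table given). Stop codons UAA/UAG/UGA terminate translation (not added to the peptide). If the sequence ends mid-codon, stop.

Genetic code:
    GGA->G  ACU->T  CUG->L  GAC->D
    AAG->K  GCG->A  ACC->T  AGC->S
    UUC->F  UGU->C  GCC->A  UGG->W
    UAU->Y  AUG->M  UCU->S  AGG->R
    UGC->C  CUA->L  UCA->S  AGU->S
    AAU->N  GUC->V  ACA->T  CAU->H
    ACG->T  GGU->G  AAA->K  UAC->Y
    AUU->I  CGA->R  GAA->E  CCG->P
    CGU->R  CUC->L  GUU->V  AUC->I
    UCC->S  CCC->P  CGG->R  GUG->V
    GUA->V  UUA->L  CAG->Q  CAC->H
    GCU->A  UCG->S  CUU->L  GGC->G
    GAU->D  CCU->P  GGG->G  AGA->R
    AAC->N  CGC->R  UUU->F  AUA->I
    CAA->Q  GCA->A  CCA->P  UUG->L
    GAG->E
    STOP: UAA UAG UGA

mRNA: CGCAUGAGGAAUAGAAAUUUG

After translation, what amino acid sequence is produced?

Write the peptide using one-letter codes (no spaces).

start AUG at pos 3
pos 3: AUG -> M; peptide=M
pos 6: AGG -> R; peptide=MR
pos 9: AAU -> N; peptide=MRN
pos 12: AGA -> R; peptide=MRNR
pos 15: AAU -> N; peptide=MRNRN
pos 18: UUG -> L; peptide=MRNRNL
pos 21: only 0 nt remain (<3), stop (end of mRNA)

Answer: MRNRNL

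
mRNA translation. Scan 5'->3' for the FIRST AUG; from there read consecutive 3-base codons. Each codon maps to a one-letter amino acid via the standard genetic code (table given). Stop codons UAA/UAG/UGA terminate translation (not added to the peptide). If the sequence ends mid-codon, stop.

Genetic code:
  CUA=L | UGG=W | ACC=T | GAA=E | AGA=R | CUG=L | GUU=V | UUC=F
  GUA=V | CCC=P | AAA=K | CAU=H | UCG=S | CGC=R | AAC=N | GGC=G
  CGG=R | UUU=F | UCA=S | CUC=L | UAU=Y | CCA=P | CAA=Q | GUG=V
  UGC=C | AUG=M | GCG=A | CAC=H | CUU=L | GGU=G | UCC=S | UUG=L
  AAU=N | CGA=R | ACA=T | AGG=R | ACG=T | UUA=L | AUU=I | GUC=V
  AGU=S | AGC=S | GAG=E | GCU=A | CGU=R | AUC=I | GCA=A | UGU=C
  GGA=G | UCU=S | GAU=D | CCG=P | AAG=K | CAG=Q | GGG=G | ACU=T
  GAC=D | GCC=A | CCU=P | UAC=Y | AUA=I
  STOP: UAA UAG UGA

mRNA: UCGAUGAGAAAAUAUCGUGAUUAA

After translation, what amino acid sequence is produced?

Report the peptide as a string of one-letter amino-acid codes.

Answer: MRKYRD

Derivation:
start AUG at pos 3
pos 3: AUG -> M; peptide=M
pos 6: AGA -> R; peptide=MR
pos 9: AAA -> K; peptide=MRK
pos 12: UAU -> Y; peptide=MRKY
pos 15: CGU -> R; peptide=MRKYR
pos 18: GAU -> D; peptide=MRKYRD
pos 21: UAA -> STOP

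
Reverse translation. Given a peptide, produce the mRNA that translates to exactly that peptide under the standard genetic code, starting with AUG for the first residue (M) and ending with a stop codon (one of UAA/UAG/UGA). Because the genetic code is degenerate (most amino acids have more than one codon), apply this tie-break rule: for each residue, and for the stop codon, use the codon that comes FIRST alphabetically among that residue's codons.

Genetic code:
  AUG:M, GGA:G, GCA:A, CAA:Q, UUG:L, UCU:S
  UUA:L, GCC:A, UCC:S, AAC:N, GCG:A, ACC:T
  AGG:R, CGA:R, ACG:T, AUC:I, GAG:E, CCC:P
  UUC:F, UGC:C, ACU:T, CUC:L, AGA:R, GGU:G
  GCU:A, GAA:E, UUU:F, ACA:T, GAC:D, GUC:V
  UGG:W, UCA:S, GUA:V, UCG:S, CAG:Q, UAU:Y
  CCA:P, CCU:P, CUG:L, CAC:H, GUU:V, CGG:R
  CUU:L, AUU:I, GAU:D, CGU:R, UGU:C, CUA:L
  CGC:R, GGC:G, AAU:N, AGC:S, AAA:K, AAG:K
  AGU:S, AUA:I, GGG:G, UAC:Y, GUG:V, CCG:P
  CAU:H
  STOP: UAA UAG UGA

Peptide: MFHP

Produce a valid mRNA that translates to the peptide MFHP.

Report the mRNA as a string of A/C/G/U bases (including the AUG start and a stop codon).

Answer: mRNA: AUGUUCCACCCAUAA

Derivation:
residue 1: M -> AUG (start codon)
residue 2: F codons sorted = UUC,UUU -> pick first = UUC
residue 3: H codons sorted = CAC,CAU -> pick first = CAC
residue 4: P codons sorted = CCA,CCC,CCG,CCU -> pick first = CCA
terminator: stop codons sorted = UAA,UAG,UGA -> pick first = UAA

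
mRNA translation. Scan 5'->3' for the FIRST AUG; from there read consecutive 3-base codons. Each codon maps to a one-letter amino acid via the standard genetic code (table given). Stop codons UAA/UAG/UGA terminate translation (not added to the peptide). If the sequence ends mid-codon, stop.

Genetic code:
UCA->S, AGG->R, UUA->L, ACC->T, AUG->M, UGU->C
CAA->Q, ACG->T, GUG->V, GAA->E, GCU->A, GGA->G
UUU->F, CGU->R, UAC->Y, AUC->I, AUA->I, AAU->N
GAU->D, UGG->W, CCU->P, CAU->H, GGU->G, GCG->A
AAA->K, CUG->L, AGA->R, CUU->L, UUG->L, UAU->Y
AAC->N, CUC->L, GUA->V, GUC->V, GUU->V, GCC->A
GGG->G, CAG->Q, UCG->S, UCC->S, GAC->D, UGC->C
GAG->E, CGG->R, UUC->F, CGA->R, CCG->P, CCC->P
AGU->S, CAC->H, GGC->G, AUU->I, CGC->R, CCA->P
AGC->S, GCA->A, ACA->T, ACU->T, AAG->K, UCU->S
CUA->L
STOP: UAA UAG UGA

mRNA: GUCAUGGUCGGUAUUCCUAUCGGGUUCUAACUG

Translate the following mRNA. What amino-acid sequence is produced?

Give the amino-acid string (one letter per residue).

start AUG at pos 3
pos 3: AUG -> M; peptide=M
pos 6: GUC -> V; peptide=MV
pos 9: GGU -> G; peptide=MVG
pos 12: AUU -> I; peptide=MVGI
pos 15: CCU -> P; peptide=MVGIP
pos 18: AUC -> I; peptide=MVGIPI
pos 21: GGG -> G; peptide=MVGIPIG
pos 24: UUC -> F; peptide=MVGIPIGF
pos 27: UAA -> STOP

Answer: MVGIPIGF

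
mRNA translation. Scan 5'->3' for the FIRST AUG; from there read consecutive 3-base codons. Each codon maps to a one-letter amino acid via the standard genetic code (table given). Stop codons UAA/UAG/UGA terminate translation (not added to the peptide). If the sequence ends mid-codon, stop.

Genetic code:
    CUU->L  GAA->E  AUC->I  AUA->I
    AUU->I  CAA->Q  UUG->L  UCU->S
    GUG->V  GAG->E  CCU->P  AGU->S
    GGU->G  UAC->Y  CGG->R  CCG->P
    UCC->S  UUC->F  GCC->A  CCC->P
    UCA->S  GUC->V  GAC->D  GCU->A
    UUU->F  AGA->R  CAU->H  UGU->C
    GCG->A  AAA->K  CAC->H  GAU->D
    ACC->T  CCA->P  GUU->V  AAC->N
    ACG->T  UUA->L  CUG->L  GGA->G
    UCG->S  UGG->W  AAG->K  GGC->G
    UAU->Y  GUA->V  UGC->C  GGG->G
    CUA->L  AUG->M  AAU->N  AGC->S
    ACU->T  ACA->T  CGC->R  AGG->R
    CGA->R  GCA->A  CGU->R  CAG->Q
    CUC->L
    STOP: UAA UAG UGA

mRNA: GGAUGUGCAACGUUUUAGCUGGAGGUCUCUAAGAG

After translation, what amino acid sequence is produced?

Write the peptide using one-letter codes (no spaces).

start AUG at pos 2
pos 2: AUG -> M; peptide=M
pos 5: UGC -> C; peptide=MC
pos 8: AAC -> N; peptide=MCN
pos 11: GUU -> V; peptide=MCNV
pos 14: UUA -> L; peptide=MCNVL
pos 17: GCU -> A; peptide=MCNVLA
pos 20: GGA -> G; peptide=MCNVLAG
pos 23: GGU -> G; peptide=MCNVLAGG
pos 26: CUC -> L; peptide=MCNVLAGGL
pos 29: UAA -> STOP

Answer: MCNVLAGGL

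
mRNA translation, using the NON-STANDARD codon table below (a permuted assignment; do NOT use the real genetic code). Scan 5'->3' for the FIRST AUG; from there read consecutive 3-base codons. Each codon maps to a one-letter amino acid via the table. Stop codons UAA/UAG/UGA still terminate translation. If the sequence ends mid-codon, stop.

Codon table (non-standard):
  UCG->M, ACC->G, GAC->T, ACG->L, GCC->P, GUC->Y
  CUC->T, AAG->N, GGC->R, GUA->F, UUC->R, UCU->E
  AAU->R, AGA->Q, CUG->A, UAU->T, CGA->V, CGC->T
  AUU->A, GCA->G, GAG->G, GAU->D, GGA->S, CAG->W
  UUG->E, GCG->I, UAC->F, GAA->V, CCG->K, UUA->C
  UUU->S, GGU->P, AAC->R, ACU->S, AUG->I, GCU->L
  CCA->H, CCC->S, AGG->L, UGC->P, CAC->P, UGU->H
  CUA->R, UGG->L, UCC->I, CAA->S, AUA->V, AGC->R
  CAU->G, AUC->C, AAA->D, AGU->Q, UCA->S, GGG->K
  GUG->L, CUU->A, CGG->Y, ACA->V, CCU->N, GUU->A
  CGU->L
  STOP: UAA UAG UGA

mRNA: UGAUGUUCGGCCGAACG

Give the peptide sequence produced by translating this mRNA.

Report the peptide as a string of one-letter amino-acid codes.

start AUG at pos 2
pos 2: AUG -> I; peptide=I
pos 5: UUC -> R; peptide=IR
pos 8: GGC -> R; peptide=IRR
pos 11: CGA -> V; peptide=IRRV
pos 14: ACG -> L; peptide=IRRVL
pos 17: only 0 nt remain (<3), stop (end of mRNA)

Answer: IRRVL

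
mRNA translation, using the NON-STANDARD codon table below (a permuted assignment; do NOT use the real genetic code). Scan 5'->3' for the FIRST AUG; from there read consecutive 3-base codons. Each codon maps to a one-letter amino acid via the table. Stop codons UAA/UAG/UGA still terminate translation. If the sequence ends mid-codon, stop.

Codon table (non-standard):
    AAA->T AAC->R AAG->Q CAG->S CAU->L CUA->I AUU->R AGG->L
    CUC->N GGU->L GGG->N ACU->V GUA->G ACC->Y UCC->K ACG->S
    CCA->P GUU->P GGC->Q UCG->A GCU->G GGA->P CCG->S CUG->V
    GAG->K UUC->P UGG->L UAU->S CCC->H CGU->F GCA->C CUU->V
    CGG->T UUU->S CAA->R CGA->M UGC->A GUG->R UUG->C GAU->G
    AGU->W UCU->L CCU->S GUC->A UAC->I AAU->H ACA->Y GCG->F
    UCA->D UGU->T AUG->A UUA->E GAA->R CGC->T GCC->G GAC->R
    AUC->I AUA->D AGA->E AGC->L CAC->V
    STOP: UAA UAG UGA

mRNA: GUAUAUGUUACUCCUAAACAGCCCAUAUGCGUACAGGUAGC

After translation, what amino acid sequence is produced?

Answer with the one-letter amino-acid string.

Answer: AENIRLPSFIL

Derivation:
start AUG at pos 4
pos 4: AUG -> A; peptide=A
pos 7: UUA -> E; peptide=AE
pos 10: CUC -> N; peptide=AEN
pos 13: CUA -> I; peptide=AENI
pos 16: AAC -> R; peptide=AENIR
pos 19: AGC -> L; peptide=AENIRL
pos 22: CCA -> P; peptide=AENIRLP
pos 25: UAU -> S; peptide=AENIRLPS
pos 28: GCG -> F; peptide=AENIRLPSF
pos 31: UAC -> I; peptide=AENIRLPSFI
pos 34: AGG -> L; peptide=AENIRLPSFIL
pos 37: UAG -> STOP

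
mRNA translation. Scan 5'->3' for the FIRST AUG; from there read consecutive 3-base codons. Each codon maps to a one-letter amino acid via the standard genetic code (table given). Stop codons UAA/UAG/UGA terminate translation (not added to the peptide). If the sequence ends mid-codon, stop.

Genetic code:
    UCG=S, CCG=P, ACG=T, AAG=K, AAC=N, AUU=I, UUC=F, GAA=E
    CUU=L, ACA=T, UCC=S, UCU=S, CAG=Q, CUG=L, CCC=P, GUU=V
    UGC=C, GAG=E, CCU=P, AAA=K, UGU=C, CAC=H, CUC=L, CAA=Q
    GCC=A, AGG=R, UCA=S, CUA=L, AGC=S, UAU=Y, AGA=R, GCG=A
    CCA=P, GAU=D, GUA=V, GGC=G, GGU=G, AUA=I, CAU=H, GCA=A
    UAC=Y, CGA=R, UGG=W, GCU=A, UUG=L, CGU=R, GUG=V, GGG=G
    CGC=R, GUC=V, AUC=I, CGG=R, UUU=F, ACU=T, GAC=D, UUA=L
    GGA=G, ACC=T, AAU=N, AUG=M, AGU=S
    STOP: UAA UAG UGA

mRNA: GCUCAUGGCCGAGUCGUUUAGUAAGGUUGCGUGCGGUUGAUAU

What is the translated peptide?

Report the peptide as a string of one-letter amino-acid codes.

Answer: MAESFSKVACG

Derivation:
start AUG at pos 4
pos 4: AUG -> M; peptide=M
pos 7: GCC -> A; peptide=MA
pos 10: GAG -> E; peptide=MAE
pos 13: UCG -> S; peptide=MAES
pos 16: UUU -> F; peptide=MAESF
pos 19: AGU -> S; peptide=MAESFS
pos 22: AAG -> K; peptide=MAESFSK
pos 25: GUU -> V; peptide=MAESFSKV
pos 28: GCG -> A; peptide=MAESFSKVA
pos 31: UGC -> C; peptide=MAESFSKVAC
pos 34: GGU -> G; peptide=MAESFSKVACG
pos 37: UGA -> STOP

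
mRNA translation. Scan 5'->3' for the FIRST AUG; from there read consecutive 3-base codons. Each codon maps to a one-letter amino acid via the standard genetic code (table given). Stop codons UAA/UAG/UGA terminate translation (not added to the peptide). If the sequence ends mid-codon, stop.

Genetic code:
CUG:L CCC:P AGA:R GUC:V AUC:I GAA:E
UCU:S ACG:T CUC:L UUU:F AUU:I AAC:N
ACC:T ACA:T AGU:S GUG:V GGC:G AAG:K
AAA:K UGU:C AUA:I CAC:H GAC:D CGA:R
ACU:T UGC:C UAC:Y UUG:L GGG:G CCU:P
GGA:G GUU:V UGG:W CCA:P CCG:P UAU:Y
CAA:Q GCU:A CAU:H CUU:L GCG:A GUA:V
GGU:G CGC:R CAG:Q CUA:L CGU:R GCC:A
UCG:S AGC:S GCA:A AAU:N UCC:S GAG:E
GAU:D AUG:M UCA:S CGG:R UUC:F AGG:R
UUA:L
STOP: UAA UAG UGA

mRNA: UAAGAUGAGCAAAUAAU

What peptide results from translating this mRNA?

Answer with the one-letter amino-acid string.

Answer: MSK

Derivation:
start AUG at pos 4
pos 4: AUG -> M; peptide=M
pos 7: AGC -> S; peptide=MS
pos 10: AAA -> K; peptide=MSK
pos 13: UAA -> STOP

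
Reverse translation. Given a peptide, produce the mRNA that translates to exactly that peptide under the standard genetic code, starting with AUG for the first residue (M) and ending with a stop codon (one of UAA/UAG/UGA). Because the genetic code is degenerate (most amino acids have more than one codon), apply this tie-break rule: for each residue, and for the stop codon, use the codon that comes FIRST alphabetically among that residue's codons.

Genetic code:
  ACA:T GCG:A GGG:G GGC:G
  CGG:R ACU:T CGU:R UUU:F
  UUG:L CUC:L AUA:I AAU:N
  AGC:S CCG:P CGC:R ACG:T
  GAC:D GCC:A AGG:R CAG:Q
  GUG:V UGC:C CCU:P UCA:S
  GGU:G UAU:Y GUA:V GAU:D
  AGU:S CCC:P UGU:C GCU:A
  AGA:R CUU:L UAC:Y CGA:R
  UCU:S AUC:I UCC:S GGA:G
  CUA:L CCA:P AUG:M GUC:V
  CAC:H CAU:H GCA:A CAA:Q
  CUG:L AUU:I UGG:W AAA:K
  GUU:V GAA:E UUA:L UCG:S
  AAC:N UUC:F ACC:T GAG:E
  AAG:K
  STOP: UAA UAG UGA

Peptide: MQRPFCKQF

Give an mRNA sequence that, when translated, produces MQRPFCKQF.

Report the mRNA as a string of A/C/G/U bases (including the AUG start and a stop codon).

Answer: mRNA: AUGCAAAGACCAUUCUGCAAACAAUUCUAA

Derivation:
residue 1: M -> AUG (start codon)
residue 2: Q codons sorted = CAA,CAG -> pick first = CAA
residue 3: R codons sorted = AGA,AGG,CGA,CGC,CGG,CGU -> pick first = AGA
residue 4: P codons sorted = CCA,CCC,CCG,CCU -> pick first = CCA
residue 5: F codons sorted = UUC,UUU -> pick first = UUC
residue 6: C codons sorted = UGC,UGU -> pick first = UGC
residue 7: K codons sorted = AAA,AAG -> pick first = AAA
residue 8: Q codons sorted = CAA,CAG -> pick first = CAA
residue 9: F codons sorted = UUC,UUU -> pick first = UUC
terminator: stop codons sorted = UAA,UAG,UGA -> pick first = UAA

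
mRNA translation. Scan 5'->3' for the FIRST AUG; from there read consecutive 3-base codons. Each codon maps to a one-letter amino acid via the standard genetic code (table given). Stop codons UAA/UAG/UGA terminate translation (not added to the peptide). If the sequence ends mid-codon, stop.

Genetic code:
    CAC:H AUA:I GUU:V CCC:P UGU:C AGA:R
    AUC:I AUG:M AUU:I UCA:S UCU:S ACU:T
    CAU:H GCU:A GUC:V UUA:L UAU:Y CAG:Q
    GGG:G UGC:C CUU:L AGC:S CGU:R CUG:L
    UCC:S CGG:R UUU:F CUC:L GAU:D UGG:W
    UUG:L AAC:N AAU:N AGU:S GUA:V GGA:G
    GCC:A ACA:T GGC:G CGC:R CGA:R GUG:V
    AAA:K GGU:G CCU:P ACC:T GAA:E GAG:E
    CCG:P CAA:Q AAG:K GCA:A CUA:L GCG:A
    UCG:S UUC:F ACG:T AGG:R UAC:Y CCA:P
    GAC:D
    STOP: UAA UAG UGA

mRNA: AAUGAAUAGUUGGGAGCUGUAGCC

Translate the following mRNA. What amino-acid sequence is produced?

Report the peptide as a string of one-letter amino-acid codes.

Answer: MNSWEL

Derivation:
start AUG at pos 1
pos 1: AUG -> M; peptide=M
pos 4: AAU -> N; peptide=MN
pos 7: AGU -> S; peptide=MNS
pos 10: UGG -> W; peptide=MNSW
pos 13: GAG -> E; peptide=MNSWE
pos 16: CUG -> L; peptide=MNSWEL
pos 19: UAG -> STOP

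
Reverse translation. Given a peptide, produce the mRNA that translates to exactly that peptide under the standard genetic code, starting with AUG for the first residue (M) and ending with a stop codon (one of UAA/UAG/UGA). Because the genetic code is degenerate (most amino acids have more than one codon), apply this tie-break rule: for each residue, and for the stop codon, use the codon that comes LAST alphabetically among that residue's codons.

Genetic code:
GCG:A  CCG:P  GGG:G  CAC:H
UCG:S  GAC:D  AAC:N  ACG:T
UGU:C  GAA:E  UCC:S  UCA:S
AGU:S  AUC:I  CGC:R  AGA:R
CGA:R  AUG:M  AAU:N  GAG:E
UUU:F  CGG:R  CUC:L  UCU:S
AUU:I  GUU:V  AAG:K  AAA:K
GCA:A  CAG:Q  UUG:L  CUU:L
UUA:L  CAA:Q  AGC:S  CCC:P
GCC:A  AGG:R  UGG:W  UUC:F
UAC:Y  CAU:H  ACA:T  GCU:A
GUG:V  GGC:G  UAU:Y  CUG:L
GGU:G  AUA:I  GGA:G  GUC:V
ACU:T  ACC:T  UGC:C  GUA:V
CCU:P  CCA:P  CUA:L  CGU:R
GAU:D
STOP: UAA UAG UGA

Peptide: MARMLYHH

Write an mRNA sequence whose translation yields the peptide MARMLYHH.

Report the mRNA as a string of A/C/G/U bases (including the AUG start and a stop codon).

residue 1: M -> AUG (start codon)
residue 2: A codons sorted = GCA,GCC,GCG,GCU -> pick last = GCU
residue 3: R codons sorted = AGA,AGG,CGA,CGC,CGG,CGU -> pick last = CGU
residue 4: M -> AUG (only codon)
residue 5: L codons sorted = CUA,CUC,CUG,CUU,UUA,UUG -> pick last = UUG
residue 6: Y codons sorted = UAC,UAU -> pick last = UAU
residue 7: H codons sorted = CAC,CAU -> pick last = CAU
residue 8: H codons sorted = CAC,CAU -> pick last = CAU
terminator: stop codons sorted = UAA,UAG,UGA -> pick last = UGA

Answer: mRNA: AUGGCUCGUAUGUUGUAUCAUCAUUGA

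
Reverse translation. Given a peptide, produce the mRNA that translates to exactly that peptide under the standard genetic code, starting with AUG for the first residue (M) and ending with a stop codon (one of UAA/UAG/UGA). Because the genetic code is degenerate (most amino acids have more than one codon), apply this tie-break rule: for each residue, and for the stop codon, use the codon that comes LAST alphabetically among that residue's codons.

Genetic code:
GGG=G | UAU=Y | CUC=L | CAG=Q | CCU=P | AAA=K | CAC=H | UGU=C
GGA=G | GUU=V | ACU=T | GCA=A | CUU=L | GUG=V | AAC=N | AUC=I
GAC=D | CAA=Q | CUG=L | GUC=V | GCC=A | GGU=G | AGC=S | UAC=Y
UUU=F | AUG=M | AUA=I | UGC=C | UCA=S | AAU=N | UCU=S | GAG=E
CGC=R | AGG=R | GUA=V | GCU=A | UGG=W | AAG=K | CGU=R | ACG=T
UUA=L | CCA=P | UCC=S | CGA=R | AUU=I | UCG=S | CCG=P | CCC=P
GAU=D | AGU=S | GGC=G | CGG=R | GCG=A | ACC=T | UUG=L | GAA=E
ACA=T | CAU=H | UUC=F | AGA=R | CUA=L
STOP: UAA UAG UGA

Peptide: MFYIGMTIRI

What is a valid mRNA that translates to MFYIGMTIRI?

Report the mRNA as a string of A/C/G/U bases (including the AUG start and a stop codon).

residue 1: M -> AUG (start codon)
residue 2: F codons sorted = UUC,UUU -> pick last = UUU
residue 3: Y codons sorted = UAC,UAU -> pick last = UAU
residue 4: I codons sorted = AUA,AUC,AUU -> pick last = AUU
residue 5: G codons sorted = GGA,GGC,GGG,GGU -> pick last = GGU
residue 6: M -> AUG (only codon)
residue 7: T codons sorted = ACA,ACC,ACG,ACU -> pick last = ACU
residue 8: I codons sorted = AUA,AUC,AUU -> pick last = AUU
residue 9: R codons sorted = AGA,AGG,CGA,CGC,CGG,CGU -> pick last = CGU
residue 10: I codons sorted = AUA,AUC,AUU -> pick last = AUU
terminator: stop codons sorted = UAA,UAG,UGA -> pick last = UGA

Answer: mRNA: AUGUUUUAUAUUGGUAUGACUAUUCGUAUUUGA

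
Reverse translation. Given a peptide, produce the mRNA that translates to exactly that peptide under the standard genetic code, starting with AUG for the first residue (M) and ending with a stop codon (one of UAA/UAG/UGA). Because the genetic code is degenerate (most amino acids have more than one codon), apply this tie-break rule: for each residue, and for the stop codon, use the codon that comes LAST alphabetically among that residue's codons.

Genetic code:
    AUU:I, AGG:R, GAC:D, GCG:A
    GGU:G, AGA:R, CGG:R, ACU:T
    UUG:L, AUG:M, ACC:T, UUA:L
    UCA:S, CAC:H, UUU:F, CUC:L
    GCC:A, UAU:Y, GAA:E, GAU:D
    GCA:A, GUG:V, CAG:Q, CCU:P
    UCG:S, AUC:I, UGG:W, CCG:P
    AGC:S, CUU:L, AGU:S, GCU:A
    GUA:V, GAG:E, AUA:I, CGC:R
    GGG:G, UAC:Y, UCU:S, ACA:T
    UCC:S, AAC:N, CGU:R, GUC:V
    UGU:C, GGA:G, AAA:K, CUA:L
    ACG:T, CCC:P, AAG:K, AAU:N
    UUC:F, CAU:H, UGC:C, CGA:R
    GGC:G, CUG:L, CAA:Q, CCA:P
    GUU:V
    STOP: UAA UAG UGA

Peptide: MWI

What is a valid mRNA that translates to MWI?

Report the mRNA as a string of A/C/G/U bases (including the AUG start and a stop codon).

Answer: mRNA: AUGUGGAUUUGA

Derivation:
residue 1: M -> AUG (start codon)
residue 2: W -> UGG (only codon)
residue 3: I codons sorted = AUA,AUC,AUU -> pick last = AUU
terminator: stop codons sorted = UAA,UAG,UGA -> pick last = UGA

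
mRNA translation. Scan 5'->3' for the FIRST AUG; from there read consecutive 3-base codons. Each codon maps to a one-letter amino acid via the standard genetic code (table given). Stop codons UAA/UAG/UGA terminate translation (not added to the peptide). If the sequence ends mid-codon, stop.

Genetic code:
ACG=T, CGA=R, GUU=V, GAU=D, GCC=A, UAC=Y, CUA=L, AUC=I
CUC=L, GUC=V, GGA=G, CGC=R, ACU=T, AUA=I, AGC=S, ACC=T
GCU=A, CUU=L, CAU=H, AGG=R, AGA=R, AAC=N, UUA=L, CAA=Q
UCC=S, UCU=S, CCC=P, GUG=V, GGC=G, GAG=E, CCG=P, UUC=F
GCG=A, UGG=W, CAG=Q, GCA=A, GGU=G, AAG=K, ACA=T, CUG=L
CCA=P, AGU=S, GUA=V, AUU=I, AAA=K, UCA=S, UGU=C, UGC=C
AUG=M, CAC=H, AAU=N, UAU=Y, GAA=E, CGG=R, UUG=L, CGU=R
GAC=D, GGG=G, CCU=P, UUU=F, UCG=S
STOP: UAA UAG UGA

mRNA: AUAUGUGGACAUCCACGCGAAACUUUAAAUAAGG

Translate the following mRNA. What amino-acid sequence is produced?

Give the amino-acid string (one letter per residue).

Answer: MWTSTRNFK

Derivation:
start AUG at pos 2
pos 2: AUG -> M; peptide=M
pos 5: UGG -> W; peptide=MW
pos 8: ACA -> T; peptide=MWT
pos 11: UCC -> S; peptide=MWTS
pos 14: ACG -> T; peptide=MWTST
pos 17: CGA -> R; peptide=MWTSTR
pos 20: AAC -> N; peptide=MWTSTRN
pos 23: UUU -> F; peptide=MWTSTRNF
pos 26: AAA -> K; peptide=MWTSTRNFK
pos 29: UAA -> STOP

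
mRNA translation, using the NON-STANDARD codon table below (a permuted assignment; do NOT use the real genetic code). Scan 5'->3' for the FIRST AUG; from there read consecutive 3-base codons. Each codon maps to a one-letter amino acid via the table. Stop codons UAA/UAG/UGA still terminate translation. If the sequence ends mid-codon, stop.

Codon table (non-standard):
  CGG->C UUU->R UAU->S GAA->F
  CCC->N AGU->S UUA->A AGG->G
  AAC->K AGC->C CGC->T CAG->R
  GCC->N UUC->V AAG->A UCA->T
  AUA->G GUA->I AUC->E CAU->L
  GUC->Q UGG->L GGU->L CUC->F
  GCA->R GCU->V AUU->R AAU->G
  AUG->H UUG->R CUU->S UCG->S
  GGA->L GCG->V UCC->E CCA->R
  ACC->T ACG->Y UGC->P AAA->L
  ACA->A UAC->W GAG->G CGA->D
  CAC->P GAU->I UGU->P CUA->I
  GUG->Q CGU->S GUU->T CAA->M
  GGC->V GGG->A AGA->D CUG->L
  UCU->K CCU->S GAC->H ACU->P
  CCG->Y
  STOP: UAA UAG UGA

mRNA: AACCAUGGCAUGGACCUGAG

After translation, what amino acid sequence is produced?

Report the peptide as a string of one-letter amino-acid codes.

start AUG at pos 4
pos 4: AUG -> H; peptide=H
pos 7: GCA -> R; peptide=HR
pos 10: UGG -> L; peptide=HRL
pos 13: ACC -> T; peptide=HRLT
pos 16: UGA -> STOP

Answer: HRLT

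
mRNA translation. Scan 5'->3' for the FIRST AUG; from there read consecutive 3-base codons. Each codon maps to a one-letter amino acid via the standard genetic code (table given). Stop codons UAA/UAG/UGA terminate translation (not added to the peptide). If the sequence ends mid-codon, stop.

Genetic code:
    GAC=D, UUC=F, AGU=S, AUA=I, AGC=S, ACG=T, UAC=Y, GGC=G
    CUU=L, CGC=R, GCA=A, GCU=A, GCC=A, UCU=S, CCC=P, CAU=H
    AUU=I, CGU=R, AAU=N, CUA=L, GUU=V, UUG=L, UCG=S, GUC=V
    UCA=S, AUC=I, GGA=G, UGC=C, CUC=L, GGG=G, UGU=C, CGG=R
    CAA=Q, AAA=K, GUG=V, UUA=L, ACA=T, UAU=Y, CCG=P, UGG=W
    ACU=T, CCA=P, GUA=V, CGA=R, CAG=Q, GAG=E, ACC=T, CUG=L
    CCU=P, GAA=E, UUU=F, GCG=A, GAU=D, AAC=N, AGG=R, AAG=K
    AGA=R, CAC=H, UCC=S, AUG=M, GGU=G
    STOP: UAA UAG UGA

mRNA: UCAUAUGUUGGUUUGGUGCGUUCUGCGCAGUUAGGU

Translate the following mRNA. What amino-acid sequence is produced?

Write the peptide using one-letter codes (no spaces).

start AUG at pos 4
pos 4: AUG -> M; peptide=M
pos 7: UUG -> L; peptide=ML
pos 10: GUU -> V; peptide=MLV
pos 13: UGG -> W; peptide=MLVW
pos 16: UGC -> C; peptide=MLVWC
pos 19: GUU -> V; peptide=MLVWCV
pos 22: CUG -> L; peptide=MLVWCVL
pos 25: CGC -> R; peptide=MLVWCVLR
pos 28: AGU -> S; peptide=MLVWCVLRS
pos 31: UAG -> STOP

Answer: MLVWCVLRS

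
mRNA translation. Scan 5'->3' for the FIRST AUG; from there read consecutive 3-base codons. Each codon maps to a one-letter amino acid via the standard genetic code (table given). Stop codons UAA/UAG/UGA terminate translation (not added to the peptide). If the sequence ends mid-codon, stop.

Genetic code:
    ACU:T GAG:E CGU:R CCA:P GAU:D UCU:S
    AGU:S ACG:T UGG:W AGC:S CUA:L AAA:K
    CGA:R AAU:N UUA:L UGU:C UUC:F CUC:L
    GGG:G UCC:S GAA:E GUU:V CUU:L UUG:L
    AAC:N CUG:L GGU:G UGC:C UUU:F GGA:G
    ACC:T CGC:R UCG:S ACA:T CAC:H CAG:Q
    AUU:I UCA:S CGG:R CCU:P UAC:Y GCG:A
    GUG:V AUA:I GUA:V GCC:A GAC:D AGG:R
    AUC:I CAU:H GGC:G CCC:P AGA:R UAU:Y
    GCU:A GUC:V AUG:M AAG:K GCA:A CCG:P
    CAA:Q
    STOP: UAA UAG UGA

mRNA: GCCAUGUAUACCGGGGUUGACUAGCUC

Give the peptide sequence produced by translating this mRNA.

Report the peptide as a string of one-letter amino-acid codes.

start AUG at pos 3
pos 3: AUG -> M; peptide=M
pos 6: UAU -> Y; peptide=MY
pos 9: ACC -> T; peptide=MYT
pos 12: GGG -> G; peptide=MYTG
pos 15: GUU -> V; peptide=MYTGV
pos 18: GAC -> D; peptide=MYTGVD
pos 21: UAG -> STOP

Answer: MYTGVD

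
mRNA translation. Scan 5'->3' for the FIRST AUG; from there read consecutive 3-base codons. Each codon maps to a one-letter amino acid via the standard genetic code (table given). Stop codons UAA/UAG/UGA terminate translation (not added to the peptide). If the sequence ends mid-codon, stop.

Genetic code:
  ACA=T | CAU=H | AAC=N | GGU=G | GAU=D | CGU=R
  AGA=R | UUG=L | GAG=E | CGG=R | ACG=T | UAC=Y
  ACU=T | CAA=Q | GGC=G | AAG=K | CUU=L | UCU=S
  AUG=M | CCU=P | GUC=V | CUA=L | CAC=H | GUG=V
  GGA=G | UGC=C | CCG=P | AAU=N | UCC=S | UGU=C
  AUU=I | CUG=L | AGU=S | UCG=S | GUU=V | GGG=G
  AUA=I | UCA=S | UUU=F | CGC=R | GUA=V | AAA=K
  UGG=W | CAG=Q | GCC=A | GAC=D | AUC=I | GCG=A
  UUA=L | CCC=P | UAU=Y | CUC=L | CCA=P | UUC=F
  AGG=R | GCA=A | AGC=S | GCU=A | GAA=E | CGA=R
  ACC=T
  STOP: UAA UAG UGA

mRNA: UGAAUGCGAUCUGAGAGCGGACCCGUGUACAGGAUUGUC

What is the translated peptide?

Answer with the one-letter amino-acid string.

Answer: MRSESGPVYRIV

Derivation:
start AUG at pos 3
pos 3: AUG -> M; peptide=M
pos 6: CGA -> R; peptide=MR
pos 9: UCU -> S; peptide=MRS
pos 12: GAG -> E; peptide=MRSE
pos 15: AGC -> S; peptide=MRSES
pos 18: GGA -> G; peptide=MRSESG
pos 21: CCC -> P; peptide=MRSESGP
pos 24: GUG -> V; peptide=MRSESGPV
pos 27: UAC -> Y; peptide=MRSESGPVY
pos 30: AGG -> R; peptide=MRSESGPVYR
pos 33: AUU -> I; peptide=MRSESGPVYRI
pos 36: GUC -> V; peptide=MRSESGPVYRIV
pos 39: only 0 nt remain (<3), stop (end of mRNA)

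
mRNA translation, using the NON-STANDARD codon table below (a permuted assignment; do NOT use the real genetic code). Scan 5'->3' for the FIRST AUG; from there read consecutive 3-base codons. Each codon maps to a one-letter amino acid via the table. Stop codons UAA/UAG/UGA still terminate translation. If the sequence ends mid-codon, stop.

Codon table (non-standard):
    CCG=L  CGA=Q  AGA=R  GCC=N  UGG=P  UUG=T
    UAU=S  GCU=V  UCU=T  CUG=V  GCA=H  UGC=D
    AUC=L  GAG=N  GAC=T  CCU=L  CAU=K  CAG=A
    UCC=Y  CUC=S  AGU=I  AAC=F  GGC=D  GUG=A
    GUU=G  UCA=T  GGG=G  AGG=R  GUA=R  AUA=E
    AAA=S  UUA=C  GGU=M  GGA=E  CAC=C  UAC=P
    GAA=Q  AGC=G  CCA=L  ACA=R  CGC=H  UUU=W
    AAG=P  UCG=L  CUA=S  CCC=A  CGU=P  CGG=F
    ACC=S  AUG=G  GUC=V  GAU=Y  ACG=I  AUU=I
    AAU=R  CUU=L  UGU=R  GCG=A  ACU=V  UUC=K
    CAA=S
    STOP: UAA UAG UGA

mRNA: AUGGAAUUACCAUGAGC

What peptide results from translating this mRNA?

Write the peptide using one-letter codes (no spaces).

Answer: GQCL

Derivation:
start AUG at pos 0
pos 0: AUG -> G; peptide=G
pos 3: GAA -> Q; peptide=GQ
pos 6: UUA -> C; peptide=GQC
pos 9: CCA -> L; peptide=GQCL
pos 12: UGA -> STOP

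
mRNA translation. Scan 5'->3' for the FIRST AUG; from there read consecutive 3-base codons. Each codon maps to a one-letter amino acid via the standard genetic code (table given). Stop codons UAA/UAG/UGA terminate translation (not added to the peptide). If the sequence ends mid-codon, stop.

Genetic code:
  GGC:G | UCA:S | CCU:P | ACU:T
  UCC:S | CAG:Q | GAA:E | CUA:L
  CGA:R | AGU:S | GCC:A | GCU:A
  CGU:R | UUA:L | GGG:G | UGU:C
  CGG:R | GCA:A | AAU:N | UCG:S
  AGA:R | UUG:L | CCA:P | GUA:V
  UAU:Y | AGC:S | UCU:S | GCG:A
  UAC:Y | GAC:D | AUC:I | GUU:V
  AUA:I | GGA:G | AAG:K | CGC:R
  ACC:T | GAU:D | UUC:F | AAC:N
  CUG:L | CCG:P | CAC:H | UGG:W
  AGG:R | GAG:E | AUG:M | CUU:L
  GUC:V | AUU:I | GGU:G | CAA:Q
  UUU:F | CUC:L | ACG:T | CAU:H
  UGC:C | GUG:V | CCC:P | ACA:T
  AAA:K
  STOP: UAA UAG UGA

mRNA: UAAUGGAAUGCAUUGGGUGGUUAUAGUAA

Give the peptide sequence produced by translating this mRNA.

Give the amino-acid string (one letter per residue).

Answer: MECIGWL

Derivation:
start AUG at pos 2
pos 2: AUG -> M; peptide=M
pos 5: GAA -> E; peptide=ME
pos 8: UGC -> C; peptide=MEC
pos 11: AUU -> I; peptide=MECI
pos 14: GGG -> G; peptide=MECIG
pos 17: UGG -> W; peptide=MECIGW
pos 20: UUA -> L; peptide=MECIGWL
pos 23: UAG -> STOP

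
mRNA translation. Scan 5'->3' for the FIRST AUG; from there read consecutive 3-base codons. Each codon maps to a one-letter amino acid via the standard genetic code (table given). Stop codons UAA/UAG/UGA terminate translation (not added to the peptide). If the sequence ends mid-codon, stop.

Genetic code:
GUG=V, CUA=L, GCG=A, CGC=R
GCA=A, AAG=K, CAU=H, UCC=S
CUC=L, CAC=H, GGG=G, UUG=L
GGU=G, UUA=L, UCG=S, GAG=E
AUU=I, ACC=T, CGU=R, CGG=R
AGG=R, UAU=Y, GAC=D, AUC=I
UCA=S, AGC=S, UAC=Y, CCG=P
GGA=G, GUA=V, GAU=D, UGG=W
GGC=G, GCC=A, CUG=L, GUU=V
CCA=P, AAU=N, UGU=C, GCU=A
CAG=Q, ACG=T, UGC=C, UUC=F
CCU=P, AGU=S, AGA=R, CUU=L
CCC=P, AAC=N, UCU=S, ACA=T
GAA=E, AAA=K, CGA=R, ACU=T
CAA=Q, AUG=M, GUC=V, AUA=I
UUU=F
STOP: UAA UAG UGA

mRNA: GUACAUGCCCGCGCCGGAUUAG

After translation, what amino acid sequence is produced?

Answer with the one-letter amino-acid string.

start AUG at pos 4
pos 4: AUG -> M; peptide=M
pos 7: CCC -> P; peptide=MP
pos 10: GCG -> A; peptide=MPA
pos 13: CCG -> P; peptide=MPAP
pos 16: GAU -> D; peptide=MPAPD
pos 19: UAG -> STOP

Answer: MPAPD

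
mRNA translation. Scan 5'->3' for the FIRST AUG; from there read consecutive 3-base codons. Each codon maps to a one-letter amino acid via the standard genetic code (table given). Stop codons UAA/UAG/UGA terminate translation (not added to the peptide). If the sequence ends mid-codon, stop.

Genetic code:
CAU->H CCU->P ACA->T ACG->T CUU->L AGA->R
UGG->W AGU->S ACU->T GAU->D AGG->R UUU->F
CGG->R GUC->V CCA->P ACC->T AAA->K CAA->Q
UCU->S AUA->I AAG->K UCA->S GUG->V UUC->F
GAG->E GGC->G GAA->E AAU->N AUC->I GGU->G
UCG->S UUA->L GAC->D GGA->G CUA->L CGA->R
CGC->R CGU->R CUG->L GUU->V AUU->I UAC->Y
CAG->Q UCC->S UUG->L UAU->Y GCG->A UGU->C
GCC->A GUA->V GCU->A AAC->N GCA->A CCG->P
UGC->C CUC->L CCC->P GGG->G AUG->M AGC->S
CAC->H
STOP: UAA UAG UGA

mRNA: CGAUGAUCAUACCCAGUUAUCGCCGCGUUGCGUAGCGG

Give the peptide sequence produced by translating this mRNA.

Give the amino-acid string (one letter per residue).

start AUG at pos 2
pos 2: AUG -> M; peptide=M
pos 5: AUC -> I; peptide=MI
pos 8: AUA -> I; peptide=MII
pos 11: CCC -> P; peptide=MIIP
pos 14: AGU -> S; peptide=MIIPS
pos 17: UAU -> Y; peptide=MIIPSY
pos 20: CGC -> R; peptide=MIIPSYR
pos 23: CGC -> R; peptide=MIIPSYRR
pos 26: GUU -> V; peptide=MIIPSYRRV
pos 29: GCG -> A; peptide=MIIPSYRRVA
pos 32: UAG -> STOP

Answer: MIIPSYRRVA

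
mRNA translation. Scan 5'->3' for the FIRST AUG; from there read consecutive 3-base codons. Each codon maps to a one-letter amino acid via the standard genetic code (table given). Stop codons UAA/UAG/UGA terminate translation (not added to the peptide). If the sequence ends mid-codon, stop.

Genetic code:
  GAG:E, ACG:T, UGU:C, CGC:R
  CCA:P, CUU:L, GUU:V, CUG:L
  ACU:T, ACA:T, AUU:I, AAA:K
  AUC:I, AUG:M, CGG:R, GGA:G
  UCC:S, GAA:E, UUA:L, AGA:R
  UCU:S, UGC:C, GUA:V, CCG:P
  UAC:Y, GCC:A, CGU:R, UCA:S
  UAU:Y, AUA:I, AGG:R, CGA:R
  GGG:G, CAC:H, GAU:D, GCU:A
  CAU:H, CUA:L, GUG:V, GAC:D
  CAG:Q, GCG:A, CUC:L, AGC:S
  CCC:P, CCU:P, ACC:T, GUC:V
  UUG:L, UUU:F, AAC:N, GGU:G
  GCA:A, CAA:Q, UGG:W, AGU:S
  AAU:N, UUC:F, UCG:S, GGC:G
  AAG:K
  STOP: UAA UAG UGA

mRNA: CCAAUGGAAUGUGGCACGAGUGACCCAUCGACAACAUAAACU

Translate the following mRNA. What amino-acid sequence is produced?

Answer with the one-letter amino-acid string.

start AUG at pos 3
pos 3: AUG -> M; peptide=M
pos 6: GAA -> E; peptide=ME
pos 9: UGU -> C; peptide=MEC
pos 12: GGC -> G; peptide=MECG
pos 15: ACG -> T; peptide=MECGT
pos 18: AGU -> S; peptide=MECGTS
pos 21: GAC -> D; peptide=MECGTSD
pos 24: CCA -> P; peptide=MECGTSDP
pos 27: UCG -> S; peptide=MECGTSDPS
pos 30: ACA -> T; peptide=MECGTSDPST
pos 33: ACA -> T; peptide=MECGTSDPSTT
pos 36: UAA -> STOP

Answer: MECGTSDPSTT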